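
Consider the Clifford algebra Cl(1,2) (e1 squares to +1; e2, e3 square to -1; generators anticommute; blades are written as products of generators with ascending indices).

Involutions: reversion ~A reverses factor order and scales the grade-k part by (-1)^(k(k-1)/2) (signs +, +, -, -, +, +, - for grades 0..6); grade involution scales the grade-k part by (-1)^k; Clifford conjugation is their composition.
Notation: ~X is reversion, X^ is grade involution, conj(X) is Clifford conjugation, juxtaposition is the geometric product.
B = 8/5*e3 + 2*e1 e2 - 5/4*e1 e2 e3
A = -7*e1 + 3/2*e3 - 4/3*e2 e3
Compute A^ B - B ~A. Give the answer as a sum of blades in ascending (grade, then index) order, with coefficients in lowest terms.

first term: 12/5 - 5/3*e1 + 242/15*e2 - 15/8*e1 e2 + 128/15*e1 e3 - 35/4*e2 e3 - 3*e1 e2 e3
second term: -12/5 + 5/3*e1 + 242/15*e2 + 15/8*e1 e2 + 128/15*e1 e3 + 35/4*e2 e3 + 3*e1 e2 e3
Answer: 24/5 - 10/3*e1 - 15/4*e1 e2 - 35/2*e2 e3 - 6*e1 e2 e3


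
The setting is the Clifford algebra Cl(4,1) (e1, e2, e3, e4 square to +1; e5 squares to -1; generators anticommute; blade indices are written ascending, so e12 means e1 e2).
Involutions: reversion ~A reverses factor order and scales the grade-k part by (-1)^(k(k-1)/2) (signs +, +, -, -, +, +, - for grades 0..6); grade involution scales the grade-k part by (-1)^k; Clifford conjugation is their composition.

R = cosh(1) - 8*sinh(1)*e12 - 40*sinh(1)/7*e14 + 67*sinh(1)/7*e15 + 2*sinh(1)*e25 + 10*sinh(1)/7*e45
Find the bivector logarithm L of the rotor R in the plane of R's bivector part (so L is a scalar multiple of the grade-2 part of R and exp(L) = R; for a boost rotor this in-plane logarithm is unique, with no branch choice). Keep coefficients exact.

The scalar part of R is cosh(1), which determines |rapidity| via cosh; the sign lives in the bivector part, and pairing them (bivector part over sinh of the rapidity = the plane) gives the unique in-plane L = rapidity * plane.
Concretely: cosh(rapidity) = cosh(1) gives rapidity = ±1, and since rapidity/sinh(rapidity) is even the sign is immaterial: L = (rapidity/sinh(rapidity)) * <R>_2 = (1/sinh(1)) * <R>_2.
Answer: -8*e12 - 40/7*e14 + 67/7*e15 + 2*e25 + 10/7*e45


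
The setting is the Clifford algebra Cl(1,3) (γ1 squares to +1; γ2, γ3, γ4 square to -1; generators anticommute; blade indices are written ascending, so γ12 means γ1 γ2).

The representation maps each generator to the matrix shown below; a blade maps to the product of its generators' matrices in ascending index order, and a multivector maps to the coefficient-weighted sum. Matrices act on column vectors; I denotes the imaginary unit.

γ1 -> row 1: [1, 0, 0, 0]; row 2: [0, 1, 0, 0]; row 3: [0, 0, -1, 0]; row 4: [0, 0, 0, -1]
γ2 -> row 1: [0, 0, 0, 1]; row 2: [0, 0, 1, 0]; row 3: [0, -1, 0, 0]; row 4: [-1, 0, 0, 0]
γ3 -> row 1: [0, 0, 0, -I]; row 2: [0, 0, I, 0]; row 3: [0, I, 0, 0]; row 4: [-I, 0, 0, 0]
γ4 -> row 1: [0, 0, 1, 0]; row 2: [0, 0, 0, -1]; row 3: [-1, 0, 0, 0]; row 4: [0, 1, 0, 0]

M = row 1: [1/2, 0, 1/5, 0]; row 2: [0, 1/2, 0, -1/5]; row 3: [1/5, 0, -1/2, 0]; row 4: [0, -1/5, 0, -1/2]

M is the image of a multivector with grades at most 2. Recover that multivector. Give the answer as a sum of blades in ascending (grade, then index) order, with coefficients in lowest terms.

Method: the blade images are trace-orthogonal — tr(rho(e_A) rho(e_B)^-1) = 4 if A = B and 0 otherwise — and rho(e_A)^-1 = (e_A)^2 * rho(e_A) with (e_A)^2 = +1 or -1, so the coefficient of e_A in the preimage is (e_A)^2 * tr(M rho(e_A))/4.
Nonzero projections over blades of grade <= 2: γ1: (γ1)^2 = +1, tr(M rho(γ1)) = 2, coefficient 1/2; γ14: (γ14)^2 = +1, tr(M rho(γ14)) = 4/5, coefficient 1/5. Every other blade of grade <= 2 projects to 0.
Answer: 1/2*γ1 + 1/5*γ14


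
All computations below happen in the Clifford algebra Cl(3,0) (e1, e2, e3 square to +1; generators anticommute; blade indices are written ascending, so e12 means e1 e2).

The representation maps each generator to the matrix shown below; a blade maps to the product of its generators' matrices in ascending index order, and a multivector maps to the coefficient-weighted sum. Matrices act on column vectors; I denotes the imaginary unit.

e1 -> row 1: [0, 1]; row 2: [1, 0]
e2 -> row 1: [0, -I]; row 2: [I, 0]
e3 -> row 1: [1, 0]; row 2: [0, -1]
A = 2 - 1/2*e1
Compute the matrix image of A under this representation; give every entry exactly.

M = (2)*1 + (-1/2)*rho(e1), summed entrywise (1 is the identity matrix):
Answer: row 1: [2, -1/2]; row 2: [-1/2, 2]


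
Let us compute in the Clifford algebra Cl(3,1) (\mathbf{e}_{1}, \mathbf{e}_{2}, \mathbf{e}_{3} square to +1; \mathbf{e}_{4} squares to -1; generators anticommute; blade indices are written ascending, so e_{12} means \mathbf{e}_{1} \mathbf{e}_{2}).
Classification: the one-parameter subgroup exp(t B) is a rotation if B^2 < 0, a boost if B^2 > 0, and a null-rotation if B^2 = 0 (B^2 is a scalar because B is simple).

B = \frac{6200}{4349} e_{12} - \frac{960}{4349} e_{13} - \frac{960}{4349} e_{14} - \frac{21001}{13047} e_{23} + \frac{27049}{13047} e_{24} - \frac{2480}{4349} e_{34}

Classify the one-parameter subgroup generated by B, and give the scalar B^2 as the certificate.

B^2 term by term: the squares give (\frac{6200}{4349})^2*(e_{12})^2 + (-\frac{960}{4349})^2*(e_{13})^2 + (-\frac{960}{4349})^2*(e_{14})^2 + (-\frac{21001}{13047})^2*(e_{23})^2 + (\frac{27049}{13047})^2*(e_{24})^2 + (-\frac{2480}{4349})^2*(e_{34})^2 = \frac{38440000}{18913801}*(-1) + \frac{921600}{18913801}*(-1) + \frac{921600}{18913801}*(+1) + \frac{441042001}{170224209}*(-1) + \frac{731648401}{170224209}*(+1) + \frac{6150400}{18913801}*(+1) = 0 (each basis 2-blade squares to minus the product of its generators' squares); cross terms between blades sharing an index anticommute and cancel; the commuting (index-disjoint) pairs give grade-4 terms 2*c*c'*(blade product), which cancel blade by blade — e_{1234}: -\frac{30752000}{18913801} + \frac{17311360}{18913801} + \frac{13440640}{18913801} = 0 — confirming B is simple. So B^2 = 0.
Answer: null-rotation, certificate B^2 = 0. Key observation: B^2 = 0 is a conjugation invariant, so its sign decides the class regardless of the surface form of B.


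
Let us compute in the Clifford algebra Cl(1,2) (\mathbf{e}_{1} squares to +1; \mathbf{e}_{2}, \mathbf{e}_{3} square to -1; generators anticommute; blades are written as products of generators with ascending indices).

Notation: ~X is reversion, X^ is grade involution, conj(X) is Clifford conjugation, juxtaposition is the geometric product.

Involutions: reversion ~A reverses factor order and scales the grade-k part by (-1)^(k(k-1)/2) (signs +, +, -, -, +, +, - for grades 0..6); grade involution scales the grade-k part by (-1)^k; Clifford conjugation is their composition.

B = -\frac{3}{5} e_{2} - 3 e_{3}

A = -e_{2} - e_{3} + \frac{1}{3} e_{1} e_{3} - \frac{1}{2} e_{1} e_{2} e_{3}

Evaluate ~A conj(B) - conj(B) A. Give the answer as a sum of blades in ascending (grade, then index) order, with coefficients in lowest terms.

first term: \frac{18}{5} + e_{1} - \frac{3}{2} e_{1} e_{2} + \frac{3}{10} e_{1} e_{3} - \frac{12}{5} e_{2} e_{3} + \frac{1}{5} e_{1} e_{2} e_{3}
second term: \frac{18}{5} + e_{1} + \frac{3}{2} e_{1} e_{2} - \frac{3}{10} e_{1} e_{3} + \frac{12}{5} e_{2} e_{3} - \frac{1}{5} e_{1} e_{2} e_{3}
Answer: -3 e_{1} e_{2} + \frac{3}{5} e_{1} e_{3} - \frac{24}{5} e_{2} e_{3} + \frac{2}{5} e_{1} e_{2} e_{3}


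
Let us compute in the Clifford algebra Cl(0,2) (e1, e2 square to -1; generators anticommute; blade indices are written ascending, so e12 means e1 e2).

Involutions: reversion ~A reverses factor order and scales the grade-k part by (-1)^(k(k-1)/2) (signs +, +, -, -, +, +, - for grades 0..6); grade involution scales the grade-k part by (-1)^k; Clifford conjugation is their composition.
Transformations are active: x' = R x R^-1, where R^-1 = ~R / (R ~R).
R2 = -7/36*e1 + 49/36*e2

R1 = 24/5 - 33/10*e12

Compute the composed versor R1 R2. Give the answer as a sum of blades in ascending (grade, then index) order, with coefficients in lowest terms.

Distribute over the terms of R1 (each basis-blade product reordered to ascending indices, repeated generators contracted through their squares):
(24/5) R2 = -14/15*e1 + 98/15*e2
(-33/10*e12) R2 = 539/120*e1 + 77/120*e2
Summing the partial products and collecting blades:
Answer: 427/120*e1 + 287/40*e2


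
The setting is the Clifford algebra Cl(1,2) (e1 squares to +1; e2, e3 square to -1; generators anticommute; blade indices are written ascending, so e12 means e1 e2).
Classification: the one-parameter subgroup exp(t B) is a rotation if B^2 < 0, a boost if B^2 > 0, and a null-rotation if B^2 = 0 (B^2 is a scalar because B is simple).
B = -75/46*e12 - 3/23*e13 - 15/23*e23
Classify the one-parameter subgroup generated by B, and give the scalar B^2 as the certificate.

B^2 term by term: the squares give (-75/46)^2*(e12)^2 + (-3/23)^2*(e13)^2 + (-15/23)^2*(e23)^2 = 5625/2116*(+1) + 9/529*(+1) + 225/529*(-1) = 9/4 (each basis 2-blade squares to minus the product of its generators' squares); cross terms between blades sharing an index anticommute and cancel. So B^2 = 9/4.
Answer: boost, certificate B^2 = 9/4. Check the certificate: B^2 = 9/4, and that sign is decisive whatever form B takes.


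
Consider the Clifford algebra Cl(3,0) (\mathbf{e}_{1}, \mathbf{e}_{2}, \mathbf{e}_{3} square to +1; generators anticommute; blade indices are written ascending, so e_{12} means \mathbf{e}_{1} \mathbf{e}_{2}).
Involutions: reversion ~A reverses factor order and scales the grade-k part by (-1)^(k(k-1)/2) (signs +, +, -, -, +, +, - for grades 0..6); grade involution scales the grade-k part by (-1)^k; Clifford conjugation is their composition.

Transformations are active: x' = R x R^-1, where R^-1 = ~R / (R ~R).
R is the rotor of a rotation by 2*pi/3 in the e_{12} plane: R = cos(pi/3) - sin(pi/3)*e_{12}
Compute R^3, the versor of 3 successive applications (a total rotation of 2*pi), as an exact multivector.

Because a rotor carries half the rotation angle, composing 3 copies of this e_{12}-plane rotor multiplies the phase: 3*(pi/3) = \pi, hence R^3 = cos(\pi) - sin(\pi)*e_{12}.
cos(\pi) = -1 and sin(\pi) = 0, so R^3 = -1. The total rotation 2*pi is 1 full turn, so every vector returns to itself, yet the rotor is -1, on the OTHER sheet of the double cover (an odd number of 2*pi turns).
Answer: -1


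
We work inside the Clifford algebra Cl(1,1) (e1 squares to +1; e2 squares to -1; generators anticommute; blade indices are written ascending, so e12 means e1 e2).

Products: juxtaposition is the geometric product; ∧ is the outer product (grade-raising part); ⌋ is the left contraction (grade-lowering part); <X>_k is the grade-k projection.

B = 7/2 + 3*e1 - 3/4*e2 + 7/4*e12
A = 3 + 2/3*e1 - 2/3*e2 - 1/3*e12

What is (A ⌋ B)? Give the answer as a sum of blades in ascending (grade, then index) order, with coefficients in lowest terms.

step 1: 137/12 + 47/6*e1 - 13/12*e2 + 21/4*e12
Answer: 137/12 + 47/6*e1 - 13/12*e2 + 21/4*e12


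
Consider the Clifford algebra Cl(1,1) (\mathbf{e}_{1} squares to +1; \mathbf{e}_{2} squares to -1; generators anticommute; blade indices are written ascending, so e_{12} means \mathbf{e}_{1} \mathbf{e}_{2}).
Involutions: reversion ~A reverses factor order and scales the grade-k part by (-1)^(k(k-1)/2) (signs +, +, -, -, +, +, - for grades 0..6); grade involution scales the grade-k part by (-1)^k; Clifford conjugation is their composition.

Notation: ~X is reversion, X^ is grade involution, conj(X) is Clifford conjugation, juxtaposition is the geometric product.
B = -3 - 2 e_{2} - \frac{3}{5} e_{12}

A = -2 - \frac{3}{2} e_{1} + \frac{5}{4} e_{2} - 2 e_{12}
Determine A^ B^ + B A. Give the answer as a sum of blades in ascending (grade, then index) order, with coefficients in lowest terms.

first term: \frac{97}{10} + \frac{1}{4} e_{1} - \frac{23}{20} e_{2} + \frac{51}{5} e_{12}
second term: \frac{97}{10} + \frac{37}{4} e_{1} - \frac{13}{20} e_{2} + \frac{21}{5} e_{12}
Answer: \frac{97}{5} + \frac{19}{2} e_{1} - \frac{9}{5} e_{2} + \frac{72}{5} e_{12}


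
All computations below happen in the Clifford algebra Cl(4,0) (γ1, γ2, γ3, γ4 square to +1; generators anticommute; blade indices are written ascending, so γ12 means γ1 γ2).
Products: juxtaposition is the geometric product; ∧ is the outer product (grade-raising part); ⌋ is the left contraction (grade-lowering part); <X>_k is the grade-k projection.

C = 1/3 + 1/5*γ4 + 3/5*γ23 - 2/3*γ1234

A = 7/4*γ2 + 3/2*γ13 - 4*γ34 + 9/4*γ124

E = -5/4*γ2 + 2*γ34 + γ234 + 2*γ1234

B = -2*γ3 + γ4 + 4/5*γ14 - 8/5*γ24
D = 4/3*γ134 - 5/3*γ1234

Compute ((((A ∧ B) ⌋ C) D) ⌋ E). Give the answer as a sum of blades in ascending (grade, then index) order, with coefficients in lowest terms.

step 1: -7/2*γ23 + 7/4*γ24 - 7/5*γ124 + 3/2*γ134 + 69/10*γ1234
step 2: -5/2 + γ2 + 14/15*γ3 - 7/6*γ13 - 7/3*γ14
step 3: -28/9*γ3 + 14/9*γ4 - 56/45*γ14 - 35/9*γ23 + 35/18*γ24 - 14/9*γ124 - 5/3*γ134 + 17/6*γ1234
step 4: 17/3 + 10/3*γ2 - 77/18*γ3 - 7/3*γ4 + 35/9*γ13 + 70/9*γ14 + 182/45*γ23 + 28/9*γ24 - 28/9*γ123 - 56/9*γ124
Answer: 17/3 + 10/3*γ2 - 77/18*γ3 - 7/3*γ4 + 35/9*γ13 + 70/9*γ14 + 182/45*γ23 + 28/9*γ24 - 28/9*γ123 - 56/9*γ124


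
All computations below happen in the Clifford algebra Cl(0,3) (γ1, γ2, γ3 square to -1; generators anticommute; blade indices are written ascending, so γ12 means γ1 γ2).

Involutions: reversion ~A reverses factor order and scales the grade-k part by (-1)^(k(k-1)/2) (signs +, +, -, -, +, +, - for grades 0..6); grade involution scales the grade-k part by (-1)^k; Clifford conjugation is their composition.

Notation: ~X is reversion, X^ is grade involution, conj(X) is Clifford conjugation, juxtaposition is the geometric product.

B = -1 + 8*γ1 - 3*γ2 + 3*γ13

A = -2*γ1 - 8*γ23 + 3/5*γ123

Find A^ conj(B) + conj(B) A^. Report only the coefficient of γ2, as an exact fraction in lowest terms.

first term: 16 - 2*γ1 + 9/5*γ2 - 18*γ3 - 18*γ12 - 9/5*γ13 + 16/5*γ23 + 323/5*γ123
second term: 16 - 2*γ1 + 9/5*γ2 + 18*γ3 + 18*γ12 - 9/5*γ13 + 16/5*γ23 + 323/5*γ123
Answer: 18/5


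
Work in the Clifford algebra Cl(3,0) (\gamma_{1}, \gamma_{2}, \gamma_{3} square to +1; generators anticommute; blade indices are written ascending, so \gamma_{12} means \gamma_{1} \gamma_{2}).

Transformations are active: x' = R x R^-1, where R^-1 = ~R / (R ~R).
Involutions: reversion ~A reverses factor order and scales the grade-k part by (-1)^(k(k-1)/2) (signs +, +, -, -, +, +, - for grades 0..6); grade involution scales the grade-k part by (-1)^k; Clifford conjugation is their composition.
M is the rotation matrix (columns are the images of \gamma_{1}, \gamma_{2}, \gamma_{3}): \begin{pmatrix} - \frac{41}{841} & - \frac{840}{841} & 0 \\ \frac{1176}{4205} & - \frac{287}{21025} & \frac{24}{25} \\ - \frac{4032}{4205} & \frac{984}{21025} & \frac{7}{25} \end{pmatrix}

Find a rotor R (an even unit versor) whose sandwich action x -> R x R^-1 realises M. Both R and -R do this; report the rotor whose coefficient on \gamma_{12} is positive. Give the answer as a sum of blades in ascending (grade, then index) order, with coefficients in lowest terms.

Method: write R = a + b12*\gamma_{12} + b13*\gamma_{13} + b23*\gamma_{23} with a^2 + b12^2 + b13^2 + b23^2 = 1 (so R^-1 = ~R). Expanding the columns R e_j ~R gives tr M = 4a^2 - 1 and, from the antisymmetric part, M21 - M12 = -4a*b12, M13 - M31 = 4a*b13, M32 - M23 = -4a*b23.
Here tr M = \frac{183}{841}, so a^2 = (1 + tr M)/4 = \frac{256}{841} and a = ±\frac{16}{29}. Taking a = \frac{16}{29}: M21 - M12 = \frac{5376}{4205}, M13 - M31 = \frac{4032}{4205}, M32 - M23 = -\frac{768}{841}, giving b12 = -\frac{84}{145}, b13 = \frac{63}{145}, b23 = \frac{12}{29}, i.e. R = \frac{16}{29} - \frac{84}{145} \gamma_{12} + \frac{63}{145} \gamma_{13} + \frac{12}{29} \gamma_{23}.
Its \gamma_{12} coefficient is negative, so report the other preimage -R.
Answer: -\frac{16}{29} + \frac{84}{145} \gamma_{12} - \frac{63}{145} \gamma_{13} - \frac{12}{29} \gamma_{23}. Recall the cover is two-to-one: with M of trace \frac{183}{841}, both preimages act alike, and the stated \gamma_{12} sign chooses the sheet.


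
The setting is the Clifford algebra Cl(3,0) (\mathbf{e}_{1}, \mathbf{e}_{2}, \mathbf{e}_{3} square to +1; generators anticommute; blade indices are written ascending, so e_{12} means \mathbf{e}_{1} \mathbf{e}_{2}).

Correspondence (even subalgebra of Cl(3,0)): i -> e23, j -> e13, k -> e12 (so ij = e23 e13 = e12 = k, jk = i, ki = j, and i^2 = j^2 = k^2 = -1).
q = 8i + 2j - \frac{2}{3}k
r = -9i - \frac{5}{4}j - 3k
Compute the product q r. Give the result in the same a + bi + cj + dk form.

In blades: q = -\frac{2}{3} e_{12} + 2 e_{13} + 8 e_{23}, r = -3 e_{12} - \frac{5}{4} e_{13} - 9 e_{23}.
Distribute q over r term by term (generator squares from the signature, products reordered to ascending indices): (-\frac{2}{3} e_{12})*r = -2 + 6 e_{13} - \frac{5}{6} e_{23}; (2 e_{13})*r = \frac{5}{2} + 18 e_{12} - 6 e_{23}; (8 e_{23})*r = 72 - 10 e_{12} + 24 e_{13}.
Sum: \frac{145}{2} + 8 e_{12} + 30 e_{13} - \frac{41}{6} e_{23}; translating back through the correspondence:
Answer: \frac{145}{2} - \frac{41}{6}i + 30j + 8k


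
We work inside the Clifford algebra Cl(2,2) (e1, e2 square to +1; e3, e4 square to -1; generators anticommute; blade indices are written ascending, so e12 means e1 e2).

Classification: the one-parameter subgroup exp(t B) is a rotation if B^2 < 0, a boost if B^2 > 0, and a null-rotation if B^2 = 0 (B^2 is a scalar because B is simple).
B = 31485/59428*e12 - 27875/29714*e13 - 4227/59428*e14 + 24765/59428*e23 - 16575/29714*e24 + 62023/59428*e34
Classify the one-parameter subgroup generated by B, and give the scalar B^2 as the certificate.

B^2 term by term: the squares give (31485/59428)^2*(e12)^2 + (-27875/29714)^2*(e13)^2 + (-4227/59428)^2*(e14)^2 + (24765/59428)^2*(e23)^2 + (-16575/29714)^2*(e24)^2 + (62023/59428)^2*(e34)^2 = 991305225/3531687184*(-1) + 777015625/882921796*(+1) + 17867529/3531687184*(+1) + 613305225/3531687184*(+1) + 274730625/882921796*(+1) + 3846852529/3531687184*(-1) = 0 (each basis 2-blade squares to minus the product of its generators' squares); cross terms between blades sharing an index anticommute and cancel; the commuting (index-disjoint) pairs give grade-4 terms 2*c*c'*(blade product), which cancel blade by blade — e1234: 1952794155/1765843592 - 462028125/441460898 - 104681655/1765843592 = 0 — confirming B is simple. So B^2 = 0.
Answer: null-rotation, certificate B^2 = 0. The invariant at work: B^2 = 0 is unchanged by conjugation, hence its sign classifies the subgroup whatever basis B is written in.


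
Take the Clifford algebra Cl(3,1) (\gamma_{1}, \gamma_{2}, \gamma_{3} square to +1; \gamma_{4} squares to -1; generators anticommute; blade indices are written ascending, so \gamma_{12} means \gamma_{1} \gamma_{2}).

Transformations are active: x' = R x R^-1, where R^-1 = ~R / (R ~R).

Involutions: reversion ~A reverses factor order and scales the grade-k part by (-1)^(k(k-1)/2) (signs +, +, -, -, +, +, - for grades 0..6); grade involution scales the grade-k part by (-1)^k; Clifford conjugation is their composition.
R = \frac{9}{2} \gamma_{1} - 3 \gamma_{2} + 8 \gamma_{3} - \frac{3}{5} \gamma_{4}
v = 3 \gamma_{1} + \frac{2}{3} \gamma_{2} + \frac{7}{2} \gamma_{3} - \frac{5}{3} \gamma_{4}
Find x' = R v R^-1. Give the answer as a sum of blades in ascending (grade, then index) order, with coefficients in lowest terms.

~R = \frac{9}{2} \gamma_{1} - 3 \gamma_{2} + 8 \gamma_{3} - \frac{3}{5} \gamma_{4}, and R ~R = \frac{9289}{100}, so R^-1 = ~R / (\frac{9289}{100}).
R v = \frac{77}{2} + 12 \gamma_{12} - \frac{33}{4} \gamma_{13} - \frac{57}{10} \gamma_{14} - \frac{95}{6} \gamma_{23} + \frac{27}{5} \gamma_{24} - \frac{337}{30} \gamma_{34}
Answer: \frac{969}{1327} \gamma_{1} - \frac{12554}{3981} \gamma_{2} + \frac{8311}{2654} \gamma_{3} + \frac{4655}{3981} \gamma_{4}


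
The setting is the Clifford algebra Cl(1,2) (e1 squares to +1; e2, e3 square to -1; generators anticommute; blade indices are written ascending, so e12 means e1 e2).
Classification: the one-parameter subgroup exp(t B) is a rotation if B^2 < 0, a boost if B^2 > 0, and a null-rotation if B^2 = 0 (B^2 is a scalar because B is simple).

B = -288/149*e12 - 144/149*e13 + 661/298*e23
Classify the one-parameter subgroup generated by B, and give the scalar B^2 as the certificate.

B^2 term by term: the squares give (-288/149)^2*(e12)^2 + (-144/149)^2*(e13)^2 + (661/298)^2*(e23)^2 = 82944/22201*(+1) + 20736/22201*(+1) + 436921/88804*(-1) = -1/4 (each basis 2-blade squares to minus the product of its generators' squares); cross terms between blades sharing an index anticommute and cancel. So B^2 = -1/4.
Answer: rotation, certificate B^2 = -1/4. The class reads off the invariant scalar -1/4 directly.


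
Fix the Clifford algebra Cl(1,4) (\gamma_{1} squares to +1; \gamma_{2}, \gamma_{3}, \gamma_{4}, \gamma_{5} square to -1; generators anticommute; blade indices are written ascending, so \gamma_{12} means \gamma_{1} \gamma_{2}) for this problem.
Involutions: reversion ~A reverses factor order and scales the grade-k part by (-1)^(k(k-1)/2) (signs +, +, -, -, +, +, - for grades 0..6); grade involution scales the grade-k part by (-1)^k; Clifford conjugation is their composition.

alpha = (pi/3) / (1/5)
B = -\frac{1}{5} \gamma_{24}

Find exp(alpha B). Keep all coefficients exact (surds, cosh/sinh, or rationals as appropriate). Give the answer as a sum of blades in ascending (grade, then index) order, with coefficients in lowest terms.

B^2 = (-\frac{1}{5})^2*(\gamma_{24})^2 = \frac{1}{25}*(-1) = -\frac{1}{25} (a basis 2-blade squares to minus the product of its generators' squares).
B^2 = -\frac{1}{25} — a negative square means the series sums to a rotation: l = \frac{1}{5}, alpha*l = \frac{\pi}{3}, so exp(alpha B) = cos(\frac{\pi}{3}) + (sin(\frac{\pi}{3})/(\frac{1}{5}))*B = \frac{1}{2} + (\frac{5 \sqrt{3}}{2})*B.
Answer: \frac{1}{2} - \frac{\sqrt{3}}{2} \gamma_{24}


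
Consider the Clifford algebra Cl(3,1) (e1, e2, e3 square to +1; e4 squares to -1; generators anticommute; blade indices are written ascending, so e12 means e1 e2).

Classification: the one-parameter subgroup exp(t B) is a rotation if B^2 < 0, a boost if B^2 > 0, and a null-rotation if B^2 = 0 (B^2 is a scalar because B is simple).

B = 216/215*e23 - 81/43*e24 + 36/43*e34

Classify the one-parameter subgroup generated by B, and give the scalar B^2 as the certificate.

B^2 term by term: the squares give (216/215)^2*(e23)^2 + (-81/43)^2*(e24)^2 + (36/43)^2*(e34)^2 = 46656/46225*(-1) + 6561/1849*(+1) + 1296/1849*(+1) = 81/25 (each basis 2-blade squares to minus the product of its generators' squares); cross terms between blades sharing an index anticommute and cancel. So B^2 = 81/25.
Answer: boost, certificate B^2 = 81/25. One invariant decides it: the square 81/25 survives every conjugation, and its sign is exactly the classification.


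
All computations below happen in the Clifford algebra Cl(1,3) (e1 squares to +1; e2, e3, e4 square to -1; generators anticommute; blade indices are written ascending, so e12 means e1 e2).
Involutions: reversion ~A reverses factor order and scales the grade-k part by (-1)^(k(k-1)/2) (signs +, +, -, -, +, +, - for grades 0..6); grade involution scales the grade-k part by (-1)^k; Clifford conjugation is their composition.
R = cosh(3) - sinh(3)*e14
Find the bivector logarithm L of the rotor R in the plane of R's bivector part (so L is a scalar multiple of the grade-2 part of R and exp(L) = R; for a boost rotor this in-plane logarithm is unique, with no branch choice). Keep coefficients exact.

The scalar part of R is cosh(3), giving the rapidity magnitude (cosh is even); the bivector part supplies orientation, its quotient by sinh of the rapidity is the plane, and L = rapidity * plane — unique in that plane, since flipping both signs leaves L unchanged.
Concretely: cosh(rapidity) = cosh(3) gives rapidity = ±3, and since rapidity/sinh(rapidity) is even the sign is immaterial: L = (rapidity/sinh(rapidity)) * <R>_2 = (3/sinh(3)) * <R>_2.
Answer: -3*e14


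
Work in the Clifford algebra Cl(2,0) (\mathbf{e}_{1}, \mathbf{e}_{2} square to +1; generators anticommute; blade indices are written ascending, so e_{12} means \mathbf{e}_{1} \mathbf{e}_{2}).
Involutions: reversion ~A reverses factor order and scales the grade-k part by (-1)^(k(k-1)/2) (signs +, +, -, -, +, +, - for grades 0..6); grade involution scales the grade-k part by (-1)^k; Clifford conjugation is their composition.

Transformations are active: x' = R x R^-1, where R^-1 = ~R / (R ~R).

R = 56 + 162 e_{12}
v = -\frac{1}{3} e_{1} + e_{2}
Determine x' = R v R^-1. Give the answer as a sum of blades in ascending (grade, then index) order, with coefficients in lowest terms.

~R = 56 - 162 e_{12}, and R ~R = 29380, so R^-1 = ~R / (29380).
R v = \frac{430}{3} e_{1} + 110 e_{2}
Answer: \frac{3877}{4407} e_{1} - \frac{853}{1469} e_{2}


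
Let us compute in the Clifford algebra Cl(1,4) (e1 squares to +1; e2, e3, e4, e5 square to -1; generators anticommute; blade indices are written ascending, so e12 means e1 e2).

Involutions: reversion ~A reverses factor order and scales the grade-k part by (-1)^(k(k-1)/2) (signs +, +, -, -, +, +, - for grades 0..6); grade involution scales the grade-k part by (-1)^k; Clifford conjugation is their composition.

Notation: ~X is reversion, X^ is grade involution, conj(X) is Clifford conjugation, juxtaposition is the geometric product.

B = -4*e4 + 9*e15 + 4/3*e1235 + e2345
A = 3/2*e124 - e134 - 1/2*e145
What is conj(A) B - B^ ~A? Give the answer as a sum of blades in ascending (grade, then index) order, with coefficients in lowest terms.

first term: 9/2*e4 + 6*e12 - 4*e13 + 2*e15 + 1/2*e123 + e125 + 3/2*e135 + 2/3*e234 + 73/6*e245 - 11*e345
second term: -9/2*e4 + 6*e12 - 4*e13 + 2*e15 - 1/2*e123 - e125 - 3/2*e135 - 2/3*e234 + 89/6*e245 - 7*e345
Answer: 9*e4 + e123 + 2*e125 + 3*e135 + 4/3*e234 - 8/3*e245 - 4*e345


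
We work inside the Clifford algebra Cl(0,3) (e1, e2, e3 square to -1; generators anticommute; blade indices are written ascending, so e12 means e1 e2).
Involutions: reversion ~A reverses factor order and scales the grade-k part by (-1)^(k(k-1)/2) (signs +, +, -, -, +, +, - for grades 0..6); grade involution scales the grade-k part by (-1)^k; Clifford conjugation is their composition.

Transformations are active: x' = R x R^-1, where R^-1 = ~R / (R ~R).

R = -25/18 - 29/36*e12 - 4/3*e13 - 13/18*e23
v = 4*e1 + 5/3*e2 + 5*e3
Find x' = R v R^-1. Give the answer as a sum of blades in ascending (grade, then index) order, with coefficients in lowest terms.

~R = -25/18 + 29/36*e12 + 4/3*e13 + 13/18*e23, and R ~R = 2107/432, so R^-1 = ~R / (2107/432).
R v = 265/108*e1 - 52/27*e2 - 364/27*e3 - 169/36*e123
Answer: -75988/18963*e1 - 59477/18963*e2 + 80191/18963*e3


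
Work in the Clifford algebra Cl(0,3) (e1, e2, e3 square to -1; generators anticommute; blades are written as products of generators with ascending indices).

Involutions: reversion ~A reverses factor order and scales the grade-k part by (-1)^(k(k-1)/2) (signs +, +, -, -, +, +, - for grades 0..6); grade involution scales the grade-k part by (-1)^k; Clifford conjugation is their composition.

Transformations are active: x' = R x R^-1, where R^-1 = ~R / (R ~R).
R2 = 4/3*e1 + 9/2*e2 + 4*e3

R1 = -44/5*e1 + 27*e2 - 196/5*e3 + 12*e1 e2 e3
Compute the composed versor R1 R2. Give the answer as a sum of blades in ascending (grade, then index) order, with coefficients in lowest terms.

Distribute over the terms of R2 (each basis-blade product reordered to ascending indices, repeated generators contracted through their squares):
R1 (4/3*e1) = 176/15 - 36*e1 e2 + 784/15*e1 e3 - 16*e2 e3
R1 (9/2*e2) = -243/2 - 198/5*e1 e2 + 54*e1 e3 + 882/5*e2 e3
R1 (4*e3) = 784/5 - 48*e1 e2 - 176/5*e1 e3 + 108*e2 e3
Summing the partial products and collecting blades:
Answer: 1411/30 - 618/5*e1 e2 + 1066/15*e1 e3 + 1342/5*e2 e3


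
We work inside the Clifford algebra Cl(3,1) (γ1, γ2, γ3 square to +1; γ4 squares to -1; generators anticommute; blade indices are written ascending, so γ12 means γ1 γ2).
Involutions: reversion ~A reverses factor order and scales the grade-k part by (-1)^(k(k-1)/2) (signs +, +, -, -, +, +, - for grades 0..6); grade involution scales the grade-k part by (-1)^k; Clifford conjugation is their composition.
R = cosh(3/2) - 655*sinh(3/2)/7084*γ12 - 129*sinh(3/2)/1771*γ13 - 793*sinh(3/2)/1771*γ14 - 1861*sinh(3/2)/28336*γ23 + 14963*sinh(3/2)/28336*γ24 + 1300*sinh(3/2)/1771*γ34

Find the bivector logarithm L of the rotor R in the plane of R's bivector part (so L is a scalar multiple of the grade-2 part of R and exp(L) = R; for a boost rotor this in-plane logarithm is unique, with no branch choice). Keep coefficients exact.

The scalar part of R is cosh(3/2), giving the rapidity magnitude (cosh is even); the bivector part supplies orientation, its quotient by sinh of the rapidity is the plane, and L = rapidity * plane — unique in that plane, since flipping both signs leaves L unchanged.
Concretely: cosh(rapidity) = cosh(3/2) gives rapidity = ±3/2, and since rapidity/sinh(rapidity) is even the sign is immaterial: L = (rapidity/sinh(rapidity)) * <R>_2 = (3/(2*sinh(3/2))) * <R>_2.
Answer: -1965/14168*γ12 - 387/3542*γ13 - 2379/3542*γ14 - 5583/56672*γ23 + 44889/56672*γ24 + 1950/1771*γ34


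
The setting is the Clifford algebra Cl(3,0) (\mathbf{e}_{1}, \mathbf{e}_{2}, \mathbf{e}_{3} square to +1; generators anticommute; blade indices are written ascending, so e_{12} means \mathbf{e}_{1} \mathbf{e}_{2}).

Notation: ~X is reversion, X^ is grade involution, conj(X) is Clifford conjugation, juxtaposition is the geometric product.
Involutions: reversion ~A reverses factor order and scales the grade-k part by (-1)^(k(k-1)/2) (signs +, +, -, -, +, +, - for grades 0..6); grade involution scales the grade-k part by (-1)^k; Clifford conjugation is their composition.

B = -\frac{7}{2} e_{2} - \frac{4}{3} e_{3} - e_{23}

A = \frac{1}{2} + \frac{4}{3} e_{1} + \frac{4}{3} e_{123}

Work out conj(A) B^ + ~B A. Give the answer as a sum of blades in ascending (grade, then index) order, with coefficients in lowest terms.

first term: \frac{4}{3} e_{1} + \frac{7}{4} e_{2} + \frac{2}{3} e_{3} - \frac{26}{9} e_{12} - \frac{58}{9} e_{13} - \frac{1}{2} e_{23} + \frac{4}{3} e_{123}
second term: -\frac{4}{3} e_{1} - \frac{7}{4} e_{2} - \frac{2}{3} e_{3} + \frac{26}{9} e_{12} + \frac{58}{9} e_{13} + \frac{1}{2} e_{23} + \frac{4}{3} e_{123}
Answer: \frac{8}{3} e_{123}


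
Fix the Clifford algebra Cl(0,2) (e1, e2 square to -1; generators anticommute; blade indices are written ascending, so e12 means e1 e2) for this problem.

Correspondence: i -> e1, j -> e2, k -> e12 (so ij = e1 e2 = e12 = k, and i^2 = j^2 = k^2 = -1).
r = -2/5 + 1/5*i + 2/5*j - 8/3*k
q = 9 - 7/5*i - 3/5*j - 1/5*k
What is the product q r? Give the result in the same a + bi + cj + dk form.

In blades: q = 9 - 7/5*e1 - 3/5*e2 - 1/5*e12, r = -2/5 + 1/5*e1 + 2/5*e2 - 8/3*e12.
Distribute q over r term by term (generator squares from the signature, products reordered to ascending indices): (9)*r = -18/5 + 9/5*e1 + 18/5*e2 - 24*e12; (-7/5*e1)*r = 7/25 + 14/25*e1 - 56/15*e2 - 14/25*e12; (-3/5*e2)*r = 6/25 + 8/5*e1 + 6/25*e2 + 3/25*e12; (-1/5*e12)*r = -8/15 + 2/25*e1 - 1/25*e2 + 2/25*e12.
Sum: -271/75 + 101/25*e1 + 1/15*e2 - 609/25*e12; translating back through the correspondence:
Answer: -271/75 + 101/25*i + 1/15*j - 609/25*k


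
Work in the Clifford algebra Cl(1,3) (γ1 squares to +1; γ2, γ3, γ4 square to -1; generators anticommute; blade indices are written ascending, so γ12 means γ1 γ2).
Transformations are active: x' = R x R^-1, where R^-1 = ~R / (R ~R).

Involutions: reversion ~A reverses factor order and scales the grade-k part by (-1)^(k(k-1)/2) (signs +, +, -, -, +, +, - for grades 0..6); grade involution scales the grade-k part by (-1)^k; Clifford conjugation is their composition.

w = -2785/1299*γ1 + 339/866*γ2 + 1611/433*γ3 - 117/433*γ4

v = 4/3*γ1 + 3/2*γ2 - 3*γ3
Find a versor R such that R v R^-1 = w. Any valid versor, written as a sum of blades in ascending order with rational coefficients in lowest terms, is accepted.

Here q(v) = q(w) = -341/36; the classical choice R = v + w = -351/433*γ1 + 819/433*γ2 + 312/433*γ3 - 117/433*γ4 then realises v -> w under the sandwich.
Answer: -351/433*γ1 + 819/433*γ2 + 312/433*γ3 - 117/433*γ4


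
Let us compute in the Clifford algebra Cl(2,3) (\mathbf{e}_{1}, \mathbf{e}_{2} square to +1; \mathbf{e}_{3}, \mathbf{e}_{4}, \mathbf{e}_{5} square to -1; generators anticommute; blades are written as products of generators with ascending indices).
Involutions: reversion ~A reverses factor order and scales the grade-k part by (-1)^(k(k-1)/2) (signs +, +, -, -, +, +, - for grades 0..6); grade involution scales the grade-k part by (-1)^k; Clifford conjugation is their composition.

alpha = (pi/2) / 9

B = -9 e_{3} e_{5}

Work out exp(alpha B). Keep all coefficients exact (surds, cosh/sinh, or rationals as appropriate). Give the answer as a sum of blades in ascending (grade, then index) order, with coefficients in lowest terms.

B^2 = (-9)^2*(e_{3} e_{5})^2 = 81*(-1) = -81 (a basis 2-blade squares to minus the product of its generators' squares).
B^2 = -81 — the series telescopes trigonometrically here: l = 9, alpha*l = \frac{\pi}{2}, so exp(alpha B) = cos(\frac{\pi}{2}) + (sin(\frac{\pi}{2})/9)*B = 0 + (\frac{1}{9})*B.
Answer: -e_{3} e_{5}


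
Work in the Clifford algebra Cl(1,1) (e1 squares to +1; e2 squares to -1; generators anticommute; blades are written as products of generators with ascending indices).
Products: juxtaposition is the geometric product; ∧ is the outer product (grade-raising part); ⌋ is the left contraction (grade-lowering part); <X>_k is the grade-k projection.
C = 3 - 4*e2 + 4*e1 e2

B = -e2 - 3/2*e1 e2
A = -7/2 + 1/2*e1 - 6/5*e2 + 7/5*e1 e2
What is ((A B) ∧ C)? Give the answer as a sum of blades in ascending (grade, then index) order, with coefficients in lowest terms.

step 1: -33/10 + 16/5*e1 + 11/4*e2 + 19/4*e1 e2
step 2: -99/10 + 48/5*e1 + 429/20*e2 - 47/4*e1 e2
Answer: -99/10 + 48/5*e1 + 429/20*e2 - 47/4*e1 e2


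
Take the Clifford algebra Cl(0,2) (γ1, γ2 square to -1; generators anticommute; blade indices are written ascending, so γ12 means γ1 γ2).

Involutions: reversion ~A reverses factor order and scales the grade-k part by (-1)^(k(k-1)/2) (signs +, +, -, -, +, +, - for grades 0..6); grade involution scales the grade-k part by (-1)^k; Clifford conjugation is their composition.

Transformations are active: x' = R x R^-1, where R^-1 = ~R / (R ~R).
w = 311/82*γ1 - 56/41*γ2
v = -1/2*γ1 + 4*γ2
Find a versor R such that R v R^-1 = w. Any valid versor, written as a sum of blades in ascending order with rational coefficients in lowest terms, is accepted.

Reasoning: v^2 = w^2 = -65/4 since conjugation preserves the quadratic form; R = v + w = 135/41*γ1 + 108/41*γ2 is then valid when invertible, keeping its own part and reversing (v - w)/2.
Answer: 135/41*γ1 + 108/41*γ2


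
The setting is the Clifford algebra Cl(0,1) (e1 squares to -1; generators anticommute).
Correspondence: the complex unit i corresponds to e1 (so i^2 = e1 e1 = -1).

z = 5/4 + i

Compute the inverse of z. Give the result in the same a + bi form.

In blades: z = 5/4 + e1.
With qbar = 5/4 - e1 (scalar fixed, mapped units negated), z qbar = 41/16 (the sum of squared coefficients), so z^-1 = qbar / (41/16) = 20/41 - 16/41*e1; translating back:
Answer: 20/41 - 16/41*i


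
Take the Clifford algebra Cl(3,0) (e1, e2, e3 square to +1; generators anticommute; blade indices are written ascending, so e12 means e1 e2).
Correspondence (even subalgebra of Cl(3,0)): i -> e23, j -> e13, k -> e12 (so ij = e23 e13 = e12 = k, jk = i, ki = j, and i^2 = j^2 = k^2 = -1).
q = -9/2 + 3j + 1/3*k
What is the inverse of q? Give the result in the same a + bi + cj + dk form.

In blades: q = -9/2 + 1/3*e12 + 3*e13.
With qbar = -9/2 - 1/3*e12 - 3*e13 (scalar fixed, mapped units negated), q qbar = 1057/36 (the sum of squared coefficients), so q^-1 = qbar / (1057/36) = -162/1057 - 12/1057*e12 - 108/1057*e13; translating back:
Answer: -162/1057 - 108/1057*j - 12/1057*k


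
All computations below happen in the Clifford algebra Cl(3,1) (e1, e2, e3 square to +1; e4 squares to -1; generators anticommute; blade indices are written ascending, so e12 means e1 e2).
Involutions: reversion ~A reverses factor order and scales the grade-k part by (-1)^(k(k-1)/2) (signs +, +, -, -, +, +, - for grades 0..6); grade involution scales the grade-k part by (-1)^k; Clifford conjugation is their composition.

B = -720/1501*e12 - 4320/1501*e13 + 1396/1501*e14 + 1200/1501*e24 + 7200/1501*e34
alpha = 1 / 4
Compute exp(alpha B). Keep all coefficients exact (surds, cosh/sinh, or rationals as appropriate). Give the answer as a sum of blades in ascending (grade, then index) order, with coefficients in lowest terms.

B^2 term by term: the squares give (-720/1501)^2*(e12)^2 + (-4320/1501)^2*(e13)^2 + (1396/1501)^2*(e14)^2 + (1200/1501)^2*(e24)^2 + (7200/1501)^2*(e34)^2 = 518400/2253001*(-1) + 18662400/2253001*(-1) + 1948816/2253001*(+1) + 1440000/2253001*(+1) + 51840000/2253001*(+1) = 16 (each basis 2-blade squares to minus the product of its generators' squares); cross terms between blades sharing an index anticommute and cancel; the commuting (index-disjoint) pairs give grade-4 terms 2*c*c'*(blade product), which cancel blade by blade — e1234: -10368000/2253001 + 10368000/2253001 = 0 — confirming B is simple. So B^2 = 16.
B^2 = 16 — since the square is positive, the closed form is hyperbolic: l = 4, alpha*l = 1, so exp(alpha B) = cosh(1) + (sinh(1)/4)*B = cosh(1) + (sinh(1)/4)*B.
Answer: cosh(1) - 180*sinh(1)/1501*e12 - 1080*sinh(1)/1501*e13 + 349*sinh(1)/1501*e14 + 300*sinh(1)/1501*e24 + 1800*sinh(1)/1501*e34


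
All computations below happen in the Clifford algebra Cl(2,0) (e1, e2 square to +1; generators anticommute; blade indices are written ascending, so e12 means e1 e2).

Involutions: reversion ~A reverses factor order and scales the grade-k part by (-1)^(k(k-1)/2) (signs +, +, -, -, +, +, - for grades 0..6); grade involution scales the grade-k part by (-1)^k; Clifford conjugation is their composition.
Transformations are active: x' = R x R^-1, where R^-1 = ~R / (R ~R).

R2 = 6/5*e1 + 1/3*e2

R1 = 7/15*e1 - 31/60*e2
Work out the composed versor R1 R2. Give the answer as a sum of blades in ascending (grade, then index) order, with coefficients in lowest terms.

Distribute over the terms of R1 (each basis-blade product reordered to ascending indices, repeated generators contracted through their squares):
(7/15*e1) R2 = 14/25 + 7/45*e12
(-31/60*e2) R2 = -31/180 + 31/50*e12
Summing the partial products and collecting blades:
Answer: 349/900 + 349/450*e12


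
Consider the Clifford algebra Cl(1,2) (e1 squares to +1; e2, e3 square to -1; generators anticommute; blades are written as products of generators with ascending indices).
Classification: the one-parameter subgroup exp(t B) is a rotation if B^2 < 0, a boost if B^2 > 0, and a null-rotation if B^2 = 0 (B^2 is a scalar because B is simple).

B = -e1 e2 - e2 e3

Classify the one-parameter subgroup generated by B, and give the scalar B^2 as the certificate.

B^2 term by term: the squares give (-1)^2*(e1 e2)^2 + (-1)^2*(e2 e3)^2 = 1*(+1) + 1*(-1) = 0 (each basis 2-blade squares to minus the product of its generators' squares); cross terms between blades sharing an index anticommute and cancel. So B^2 = 0.
Answer: null-rotation, certificate B^2 = 0. Check the certificate: B^2 = 0, and that sign is decisive whatever form B takes.


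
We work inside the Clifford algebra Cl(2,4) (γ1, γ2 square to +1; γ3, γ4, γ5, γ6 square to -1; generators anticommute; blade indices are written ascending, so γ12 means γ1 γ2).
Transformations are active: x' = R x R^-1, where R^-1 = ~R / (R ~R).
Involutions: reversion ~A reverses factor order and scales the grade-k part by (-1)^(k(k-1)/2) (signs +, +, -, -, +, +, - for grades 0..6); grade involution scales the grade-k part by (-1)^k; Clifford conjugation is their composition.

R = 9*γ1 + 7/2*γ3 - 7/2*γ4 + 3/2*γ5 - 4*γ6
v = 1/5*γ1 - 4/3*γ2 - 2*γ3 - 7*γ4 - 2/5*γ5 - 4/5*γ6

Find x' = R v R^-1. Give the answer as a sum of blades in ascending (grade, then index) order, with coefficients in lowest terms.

~R = 9*γ1 + 7/2*γ3 - 7/2*γ4 + 3/2*γ5 - 4*γ6, and R ~R = 153/4, so R^-1 = ~R / (153/4).
R v = -183/10 - 12*γ12 - 187/10*γ13 - 623/10*γ14 - 39/10*γ15 - 32/5*γ16 + 14/3*γ23 - 14/3*γ24 + 2*γ25 - 16/3*γ26 - 63/2*γ34 + 8/5*γ35 - 54/5*γ36 + 119/10*γ45 - 126/5*γ46 - 14/5*γ56
Answer: -749/85*γ1 + 4/3*γ2 - 344/255*γ3 + 2639/255*γ4 - 88/85*γ5 + 236/51*γ6
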